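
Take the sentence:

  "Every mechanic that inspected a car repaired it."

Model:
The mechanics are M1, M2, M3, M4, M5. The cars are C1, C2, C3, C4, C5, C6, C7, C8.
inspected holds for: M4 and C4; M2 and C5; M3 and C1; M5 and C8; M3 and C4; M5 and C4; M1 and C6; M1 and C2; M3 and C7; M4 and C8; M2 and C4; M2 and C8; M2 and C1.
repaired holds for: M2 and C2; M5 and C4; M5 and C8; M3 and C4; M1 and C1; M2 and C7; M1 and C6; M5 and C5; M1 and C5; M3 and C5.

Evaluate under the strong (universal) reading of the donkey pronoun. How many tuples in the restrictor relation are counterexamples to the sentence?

"it" takes "a car" as antecedent — a donkey pronoun bound across the clause boundary.
Strong reading: for every (m,c) with inspected(m,c), repaired(m,c).
Restrictor pairs: (M1,C2) ✗  (M1,C6) ✓  (M2,C1) ✗  (M2,C4) ✗  (M2,C5) ✗  (M2,C8) ✗  (M3,C1) ✗  (M3,C4) ✓  (M3,C7) ✗  (M4,C4) ✗  (M4,C8) ✗  (M5,C4) ✓  (M5,C8) ✓
Counterexamples (restrictor pairs failing the scope): 9.

9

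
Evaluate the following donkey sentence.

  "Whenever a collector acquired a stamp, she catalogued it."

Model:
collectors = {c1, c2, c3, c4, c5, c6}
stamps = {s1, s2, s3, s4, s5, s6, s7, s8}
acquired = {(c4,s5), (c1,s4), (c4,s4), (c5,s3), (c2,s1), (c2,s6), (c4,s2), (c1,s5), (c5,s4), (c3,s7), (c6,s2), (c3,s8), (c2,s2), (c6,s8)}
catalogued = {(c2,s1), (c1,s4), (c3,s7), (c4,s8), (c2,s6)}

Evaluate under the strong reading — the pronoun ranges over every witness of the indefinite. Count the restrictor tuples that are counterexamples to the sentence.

"it" takes "a stamp" as antecedent — a donkey pronoun bound across the clause boundary.
Strong reading: for every (c,s) with acquired(c,s), catalogued(c,s).
Restrictor pairs: (c1,s4) ✓  (c1,s5) ✗  (c2,s1) ✓  (c2,s2) ✗  (c2,s6) ✓  (c3,s7) ✓  (c3,s8) ✗  (c4,s2) ✗  (c4,s4) ✗  (c4,s5) ✗  (c5,s3) ✗  (c5,s4) ✗  (c6,s2) ✗  (c6,s8) ✗
Counterexamples (restrictor pairs failing the scope): 10.

10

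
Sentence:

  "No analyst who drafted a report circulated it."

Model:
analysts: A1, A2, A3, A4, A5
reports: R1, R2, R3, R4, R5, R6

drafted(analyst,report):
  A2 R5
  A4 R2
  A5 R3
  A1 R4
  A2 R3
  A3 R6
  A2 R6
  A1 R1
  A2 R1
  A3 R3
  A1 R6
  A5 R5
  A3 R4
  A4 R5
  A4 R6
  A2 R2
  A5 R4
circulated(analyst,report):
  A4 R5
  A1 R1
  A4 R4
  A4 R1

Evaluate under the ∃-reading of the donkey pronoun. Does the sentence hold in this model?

False

"it" takes "a report" as antecedent — a donkey pronoun bound across the clause boundary.
Truth condition: for no (a,r) with drafted(a,r) does circulated(a,r) hold.
Restrictor pairs — does the scope hold? (A1,R1):holds  (A1,R4):fails  (A1,R6):fails  (A2,R1):fails  (A2,R2):fails  (A2,R3):fails  (A2,R5):fails  (A2,R6):fails  (A3,R3):fails  (A3,R4):fails  (A3,R6):fails  (A4,R2):fails  (A4,R5):holds  (A4,R6):fails  (A5,R3):fails  (A5,R4):fails  (A5,R5):fails
Scope holds for 2 pair(s), so the sentence is false.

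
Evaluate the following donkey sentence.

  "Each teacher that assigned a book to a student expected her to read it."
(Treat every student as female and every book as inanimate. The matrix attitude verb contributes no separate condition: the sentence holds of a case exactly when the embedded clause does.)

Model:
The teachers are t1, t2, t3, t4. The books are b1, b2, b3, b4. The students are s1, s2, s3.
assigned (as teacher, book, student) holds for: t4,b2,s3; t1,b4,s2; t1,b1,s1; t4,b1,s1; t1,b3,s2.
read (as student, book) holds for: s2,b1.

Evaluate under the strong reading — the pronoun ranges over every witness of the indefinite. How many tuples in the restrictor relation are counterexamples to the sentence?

5

"her" takes "a student" as antecedent and "it" takes "a book"; both are donkey pronouns co-varying with the restrictor.
Strong reading: for every (t,b,s) with assigned(t,b,s), read(s,b).
Restrictor triples: (t1,b1,s1)→read(s1,b1) ✗  (t1,b3,s2)→read(s2,b3) ✗  (t1,b4,s2)→read(s2,b4) ✗  (t4,b1,s1)→read(s1,b1) ✗  (t4,b2,s3)→read(s3,b2) ✗
Counterexamples (restrictor triples failing the scope): 5.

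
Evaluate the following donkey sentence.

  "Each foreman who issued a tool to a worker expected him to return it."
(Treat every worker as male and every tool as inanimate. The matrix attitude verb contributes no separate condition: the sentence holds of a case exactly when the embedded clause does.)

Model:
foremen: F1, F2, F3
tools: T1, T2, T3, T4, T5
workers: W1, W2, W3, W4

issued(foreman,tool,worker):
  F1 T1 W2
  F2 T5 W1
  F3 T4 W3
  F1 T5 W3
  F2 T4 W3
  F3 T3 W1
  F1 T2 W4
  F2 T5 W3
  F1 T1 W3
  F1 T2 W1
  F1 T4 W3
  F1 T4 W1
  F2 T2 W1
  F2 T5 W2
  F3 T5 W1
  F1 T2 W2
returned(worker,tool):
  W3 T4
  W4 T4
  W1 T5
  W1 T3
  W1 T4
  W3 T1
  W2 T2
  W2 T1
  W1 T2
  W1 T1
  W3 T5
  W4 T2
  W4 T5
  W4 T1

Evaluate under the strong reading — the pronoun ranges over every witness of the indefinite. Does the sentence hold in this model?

"him" takes "a worker" as antecedent and "it" takes "a tool"; both are donkey pronouns co-varying with the restrictor.
Strong reading: for every (f,t,w) with issued(f,t,w), returned(w,t).
Restrictor triples: (F1,T1,W2)→returned(W2,T1) ✓  (F1,T1,W3)→returned(W3,T1) ✓  (F1,T2,W1)→returned(W1,T2) ✓  (F1,T2,W2)→returned(W2,T2) ✓  (F1,T2,W4)→returned(W4,T2) ✓  (F1,T4,W1)→returned(W1,T4) ✓  (F1,T4,W3)→returned(W3,T4) ✓  (F1,T5,W3)→returned(W3,T5) ✓  (F2,T2,W1)→returned(W1,T2) ✓  (F2,T4,W3)→returned(W3,T4) ✓  (F2,T5,W1)→returned(W1,T5) ✓  (F2,T5,W2)→returned(W2,T5) ✗  (F2,T5,W3)→returned(W3,T5) ✓  (F3,T3,W1)→returned(W1,T3) ✓  (F3,T4,W3)→returned(W3,T4) ✓  (F3,T5,W1)→returned(W1,T5) ✓
Counterexample: (F2,T5,W2) — returned(W2,T5) does not hold.

False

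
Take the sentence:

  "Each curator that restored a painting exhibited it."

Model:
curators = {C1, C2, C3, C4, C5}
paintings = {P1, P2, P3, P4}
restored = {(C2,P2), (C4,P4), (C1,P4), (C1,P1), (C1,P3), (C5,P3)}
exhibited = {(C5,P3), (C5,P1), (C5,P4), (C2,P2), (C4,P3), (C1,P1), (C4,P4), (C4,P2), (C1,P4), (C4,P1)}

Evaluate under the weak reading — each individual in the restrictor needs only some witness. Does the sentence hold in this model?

True

"it" takes "a painting" as antecedent — a donkey pronoun bound across the clause boundary.
Weak reading: every curator c with some restored-painting has at least one restored-painting p such that exhibited(c,p).
Per curator: C1:✓  C2:✓  C4:✓  C5:✓
Every curator in the restrictor has a witness.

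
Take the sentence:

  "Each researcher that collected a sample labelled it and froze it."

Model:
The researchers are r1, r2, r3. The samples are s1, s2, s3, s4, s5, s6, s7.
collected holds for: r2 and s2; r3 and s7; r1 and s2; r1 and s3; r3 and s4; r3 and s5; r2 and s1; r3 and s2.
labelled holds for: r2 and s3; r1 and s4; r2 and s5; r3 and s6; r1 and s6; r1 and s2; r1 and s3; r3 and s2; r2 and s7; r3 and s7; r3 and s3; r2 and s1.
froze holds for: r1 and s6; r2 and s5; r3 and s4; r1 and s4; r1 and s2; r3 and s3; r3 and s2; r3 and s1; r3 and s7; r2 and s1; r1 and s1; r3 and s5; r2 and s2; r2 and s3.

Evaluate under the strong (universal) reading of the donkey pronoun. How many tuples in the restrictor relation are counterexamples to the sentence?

4

"it" takes "a sample" as antecedent — a donkey pronoun bound across the clause boundary.
Strong reading: for every (r,s) with collected(r,s), labelled(r,s) ∧ froze(r,s).
Restrictor pairs: (r1,s2) ✓  (r1,s3) ✗  (r2,s1) ✓  (r2,s2) ✗  (r3,s2) ✓  (r3,s4) ✗  (r3,s5) ✗  (r3,s7) ✓
Counterexamples (restrictor pairs failing the scope): 4.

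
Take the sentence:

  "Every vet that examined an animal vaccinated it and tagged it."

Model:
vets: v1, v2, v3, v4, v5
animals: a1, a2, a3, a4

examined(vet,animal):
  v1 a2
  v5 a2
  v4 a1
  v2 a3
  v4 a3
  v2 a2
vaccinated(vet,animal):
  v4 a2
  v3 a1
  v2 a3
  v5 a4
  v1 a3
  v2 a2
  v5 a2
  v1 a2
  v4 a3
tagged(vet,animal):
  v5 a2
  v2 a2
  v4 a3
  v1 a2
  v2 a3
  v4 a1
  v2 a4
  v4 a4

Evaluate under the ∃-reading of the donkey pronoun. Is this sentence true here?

True

"it" takes "an animal" as antecedent — a donkey pronoun bound across the clause boundary.
Weak reading: every vet v with some examined-animal has at least one examined-animal a such that vaccinated(v,a) ∧ tagged(v,a).
Per vet: v1:✓  v2:✓  v4:✓  v5:✓
Every vet in the restrictor has a witness.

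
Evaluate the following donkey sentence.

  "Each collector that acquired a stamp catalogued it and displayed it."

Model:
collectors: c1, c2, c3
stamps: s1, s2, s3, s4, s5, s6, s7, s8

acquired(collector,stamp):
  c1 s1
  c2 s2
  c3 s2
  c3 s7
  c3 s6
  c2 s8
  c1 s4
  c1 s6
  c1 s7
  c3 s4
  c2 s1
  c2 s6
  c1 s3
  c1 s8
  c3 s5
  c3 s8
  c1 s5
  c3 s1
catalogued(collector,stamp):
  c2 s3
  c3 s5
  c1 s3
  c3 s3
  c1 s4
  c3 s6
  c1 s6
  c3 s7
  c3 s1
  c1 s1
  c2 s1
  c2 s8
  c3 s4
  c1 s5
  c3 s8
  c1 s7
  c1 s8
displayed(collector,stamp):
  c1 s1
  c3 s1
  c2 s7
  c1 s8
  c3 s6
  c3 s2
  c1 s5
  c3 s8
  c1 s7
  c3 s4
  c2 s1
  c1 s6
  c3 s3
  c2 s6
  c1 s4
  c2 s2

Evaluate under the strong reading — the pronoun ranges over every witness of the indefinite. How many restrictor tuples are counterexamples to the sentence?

7

"it" takes "a stamp" as antecedent — a donkey pronoun bound across the clause boundary.
Strong reading: for every (c,s) with acquired(c,s), catalogued(c,s) ∧ displayed(c,s).
Restrictor pairs: (c1,s1) ✓  (c1,s3) ✗  (c1,s4) ✓  (c1,s5) ✓  (c1,s6) ✓  (c1,s7) ✓  (c1,s8) ✓  (c2,s1) ✓  (c2,s2) ✗  (c2,s6) ✗  (c2,s8) ✗  (c3,s1) ✓  (c3,s2) ✗  (c3,s4) ✓  (c3,s5) ✗  (c3,s6) ✓  (c3,s7) ✗  (c3,s8) ✓
Counterexamples (restrictor pairs failing the scope): 7.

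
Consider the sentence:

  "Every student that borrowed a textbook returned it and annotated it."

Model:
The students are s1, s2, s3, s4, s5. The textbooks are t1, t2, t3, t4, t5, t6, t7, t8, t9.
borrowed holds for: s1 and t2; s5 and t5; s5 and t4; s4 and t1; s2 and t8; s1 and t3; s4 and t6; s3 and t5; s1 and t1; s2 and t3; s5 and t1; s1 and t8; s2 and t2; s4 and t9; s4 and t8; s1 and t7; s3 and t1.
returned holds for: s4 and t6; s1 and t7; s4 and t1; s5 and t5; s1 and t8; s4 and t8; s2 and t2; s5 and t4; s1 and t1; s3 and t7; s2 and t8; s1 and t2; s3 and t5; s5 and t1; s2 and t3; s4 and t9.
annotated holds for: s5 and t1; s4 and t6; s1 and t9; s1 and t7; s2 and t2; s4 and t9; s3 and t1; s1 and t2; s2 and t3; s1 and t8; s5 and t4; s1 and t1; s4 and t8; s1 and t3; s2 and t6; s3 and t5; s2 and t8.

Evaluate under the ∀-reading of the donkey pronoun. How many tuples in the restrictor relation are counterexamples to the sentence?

4

"it" takes "a textbook" as antecedent — a donkey pronoun bound across the clause boundary.
Strong reading: for every (s,t) with borrowed(s,t), returned(s,t) ∧ annotated(s,t).
Restrictor pairs: (s1,t1) ✓  (s1,t2) ✓  (s1,t3) ✗  (s1,t7) ✓  (s1,t8) ✓  (s2,t2) ✓  (s2,t3) ✓  (s2,t8) ✓  (s3,t1) ✗  (s3,t5) ✓  (s4,t1) ✗  (s4,t6) ✓  (s4,t8) ✓  (s4,t9) ✓  (s5,t1) ✓  (s5,t4) ✓  (s5,t5) ✗
Counterexamples (restrictor pairs failing the scope): 4.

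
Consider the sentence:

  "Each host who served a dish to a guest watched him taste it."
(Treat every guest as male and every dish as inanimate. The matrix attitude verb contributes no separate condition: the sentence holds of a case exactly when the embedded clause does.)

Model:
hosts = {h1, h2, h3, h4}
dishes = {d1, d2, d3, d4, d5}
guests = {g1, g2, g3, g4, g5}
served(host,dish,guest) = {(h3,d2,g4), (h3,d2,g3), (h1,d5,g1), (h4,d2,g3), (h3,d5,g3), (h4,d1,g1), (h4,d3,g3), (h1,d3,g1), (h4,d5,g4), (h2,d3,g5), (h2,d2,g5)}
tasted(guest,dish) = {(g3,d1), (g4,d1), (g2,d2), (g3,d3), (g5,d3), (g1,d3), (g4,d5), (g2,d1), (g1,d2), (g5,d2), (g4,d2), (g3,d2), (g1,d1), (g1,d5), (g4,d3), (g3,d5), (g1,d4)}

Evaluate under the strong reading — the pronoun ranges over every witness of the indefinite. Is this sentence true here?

True

"him" takes "a guest" as antecedent and "it" takes "a dish"; both are donkey pronouns co-varying with the restrictor.
Strong reading: for every (h,d,g) with served(h,d,g), tasted(g,d).
Restrictor triples: (h1,d3,g1)→tasted(g1,d3) ✓  (h1,d5,g1)→tasted(g1,d5) ✓  (h2,d2,g5)→tasted(g5,d2) ✓  (h2,d3,g5)→tasted(g5,d3) ✓  (h3,d2,g3)→tasted(g3,d2) ✓  (h3,d2,g4)→tasted(g4,d2) ✓  (h3,d5,g3)→tasted(g3,d5) ✓  (h4,d1,g1)→tasted(g1,d1) ✓  (h4,d2,g3)→tasted(g3,d2) ✓  (h4,d3,g3)→tasted(g3,d3) ✓  (h4,d5,g4)→tasted(g4,d5) ✓
Every restrictor triple satisfies the scope.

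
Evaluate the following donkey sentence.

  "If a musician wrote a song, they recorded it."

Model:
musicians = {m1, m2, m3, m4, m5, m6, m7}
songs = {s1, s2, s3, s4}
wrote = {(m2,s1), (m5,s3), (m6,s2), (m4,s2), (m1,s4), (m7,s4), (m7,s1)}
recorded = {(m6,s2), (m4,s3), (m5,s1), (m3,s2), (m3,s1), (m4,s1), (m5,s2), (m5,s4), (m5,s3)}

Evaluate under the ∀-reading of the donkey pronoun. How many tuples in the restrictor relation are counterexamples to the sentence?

5

"it" takes "a song" as antecedent — a donkey pronoun bound across the clause boundary.
Strong reading: for every (m,s) with wrote(m,s), recorded(m,s).
Restrictor pairs: (m1,s4) ✗  (m2,s1) ✗  (m4,s2) ✗  (m5,s3) ✓  (m6,s2) ✓  (m7,s1) ✗  (m7,s4) ✗
Counterexamples (restrictor pairs failing the scope): 5.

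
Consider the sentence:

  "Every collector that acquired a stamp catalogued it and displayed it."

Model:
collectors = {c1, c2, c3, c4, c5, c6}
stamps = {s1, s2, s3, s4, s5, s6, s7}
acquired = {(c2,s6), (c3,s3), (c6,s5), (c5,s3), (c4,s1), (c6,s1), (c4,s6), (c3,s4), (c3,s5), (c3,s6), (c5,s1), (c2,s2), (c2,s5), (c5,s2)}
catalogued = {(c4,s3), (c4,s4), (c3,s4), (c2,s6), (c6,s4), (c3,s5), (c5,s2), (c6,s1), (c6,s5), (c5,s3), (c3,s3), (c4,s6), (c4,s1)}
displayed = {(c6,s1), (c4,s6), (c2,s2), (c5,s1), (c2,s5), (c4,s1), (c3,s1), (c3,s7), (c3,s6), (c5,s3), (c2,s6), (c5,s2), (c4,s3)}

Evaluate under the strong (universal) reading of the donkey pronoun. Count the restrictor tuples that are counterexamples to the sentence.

8

"it" takes "a stamp" as antecedent — a donkey pronoun bound across the clause boundary.
Strong reading: for every (c,s) with acquired(c,s), catalogued(c,s) ∧ displayed(c,s).
Restrictor pairs: (c2,s2) ✗  (c2,s5) ✗  (c2,s6) ✓  (c3,s3) ✗  (c3,s4) ✗  (c3,s5) ✗  (c3,s6) ✗  (c4,s1) ✓  (c4,s6) ✓  (c5,s1) ✗  (c5,s2) ✓  (c5,s3) ✓  (c6,s1) ✓  (c6,s5) ✗
Counterexamples (restrictor pairs failing the scope): 8.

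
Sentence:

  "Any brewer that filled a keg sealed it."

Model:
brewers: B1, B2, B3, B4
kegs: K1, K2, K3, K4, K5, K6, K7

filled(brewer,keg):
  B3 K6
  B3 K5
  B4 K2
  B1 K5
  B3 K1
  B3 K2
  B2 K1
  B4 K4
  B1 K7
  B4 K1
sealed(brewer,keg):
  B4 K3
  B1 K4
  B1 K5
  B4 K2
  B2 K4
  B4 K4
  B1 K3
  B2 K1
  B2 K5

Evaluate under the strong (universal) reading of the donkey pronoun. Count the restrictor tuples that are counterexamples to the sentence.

6

"it" takes "a keg" as antecedent — a donkey pronoun bound across the clause boundary.
Strong reading: for every (b,k) with filled(b,k), sealed(b,k).
Restrictor pairs: (B1,K5) ✓  (B1,K7) ✗  (B2,K1) ✓  (B3,K1) ✗  (B3,K2) ✗  (B3,K5) ✗  (B3,K6) ✗  (B4,K1) ✗  (B4,K2) ✓  (B4,K4) ✓
Counterexamples (restrictor pairs failing the scope): 6.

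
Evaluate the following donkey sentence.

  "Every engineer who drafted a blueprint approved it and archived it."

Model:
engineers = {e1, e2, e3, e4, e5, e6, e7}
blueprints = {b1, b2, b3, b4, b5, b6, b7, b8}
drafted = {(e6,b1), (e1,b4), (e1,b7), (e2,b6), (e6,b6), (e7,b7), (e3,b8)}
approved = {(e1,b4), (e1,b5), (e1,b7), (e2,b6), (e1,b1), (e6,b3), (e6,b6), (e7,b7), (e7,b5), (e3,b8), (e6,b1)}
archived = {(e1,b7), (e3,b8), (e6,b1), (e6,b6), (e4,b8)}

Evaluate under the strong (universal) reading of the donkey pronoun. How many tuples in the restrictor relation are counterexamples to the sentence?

3

"it" takes "a blueprint" as antecedent — a donkey pronoun bound across the clause boundary.
Strong reading: for every (e,b) with drafted(e,b), approved(e,b) ∧ archived(e,b).
Restrictor pairs: (e1,b4) ✗  (e1,b7) ✓  (e2,b6) ✗  (e3,b8) ✓  (e6,b1) ✓  (e6,b6) ✓  (e7,b7) ✗
Counterexamples (restrictor pairs failing the scope): 3.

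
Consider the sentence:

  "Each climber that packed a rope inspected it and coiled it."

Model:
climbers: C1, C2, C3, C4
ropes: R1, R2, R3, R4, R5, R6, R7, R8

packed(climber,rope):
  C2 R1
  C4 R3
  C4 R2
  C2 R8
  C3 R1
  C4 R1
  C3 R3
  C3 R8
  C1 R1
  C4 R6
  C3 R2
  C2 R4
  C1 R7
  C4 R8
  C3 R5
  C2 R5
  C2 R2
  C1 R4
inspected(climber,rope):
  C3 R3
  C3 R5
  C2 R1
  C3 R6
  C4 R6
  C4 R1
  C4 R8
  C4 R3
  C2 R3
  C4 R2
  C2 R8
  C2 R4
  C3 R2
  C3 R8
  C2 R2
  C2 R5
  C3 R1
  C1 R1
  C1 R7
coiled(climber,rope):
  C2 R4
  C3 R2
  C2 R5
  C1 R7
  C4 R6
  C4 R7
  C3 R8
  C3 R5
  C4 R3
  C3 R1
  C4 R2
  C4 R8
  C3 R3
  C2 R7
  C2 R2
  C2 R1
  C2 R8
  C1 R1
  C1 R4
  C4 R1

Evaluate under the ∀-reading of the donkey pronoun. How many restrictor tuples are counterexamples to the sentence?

1

"it" takes "a rope" as antecedent — a donkey pronoun bound across the clause boundary.
Strong reading: for every (c,r) with packed(c,r), inspected(c,r) ∧ coiled(c,r).
Restrictor pairs: (C1,R1) ✓  (C1,R4) ✗  (C1,R7) ✓  (C2,R1) ✓  (C2,R2) ✓  (C2,R4) ✓  (C2,R5) ✓  (C2,R8) ✓  (C3,R1) ✓  (C3,R2) ✓  (C3,R3) ✓  (C3,R5) ✓  (C3,R8) ✓  (C4,R1) ✓  (C4,R2) ✓  (C4,R3) ✓  (C4,R6) ✓  (C4,R8) ✓
Counterexamples (restrictor pairs failing the scope): 1.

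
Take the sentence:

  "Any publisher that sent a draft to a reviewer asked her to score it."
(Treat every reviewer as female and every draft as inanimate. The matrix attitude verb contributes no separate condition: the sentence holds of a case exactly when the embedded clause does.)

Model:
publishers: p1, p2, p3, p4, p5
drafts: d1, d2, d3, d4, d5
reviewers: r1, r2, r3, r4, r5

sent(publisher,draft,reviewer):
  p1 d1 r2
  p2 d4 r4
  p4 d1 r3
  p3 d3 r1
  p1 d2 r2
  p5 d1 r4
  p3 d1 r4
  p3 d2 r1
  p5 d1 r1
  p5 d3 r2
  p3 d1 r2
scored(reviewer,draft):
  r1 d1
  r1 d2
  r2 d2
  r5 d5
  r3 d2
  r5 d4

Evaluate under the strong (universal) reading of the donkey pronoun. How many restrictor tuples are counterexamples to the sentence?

8

"her" takes "a reviewer" as antecedent and "it" takes "a draft"; both are donkey pronouns co-varying with the restrictor.
Strong reading: for every (p,d,r) with sent(p,d,r), scored(r,d).
Restrictor triples: (p1,d1,r2)→scored(r2,d1) ✗  (p1,d2,r2)→scored(r2,d2) ✓  (p2,d4,r4)→scored(r4,d4) ✗  (p3,d1,r2)→scored(r2,d1) ✗  (p3,d1,r4)→scored(r4,d1) ✗  (p3,d2,r1)→scored(r1,d2) ✓  (p3,d3,r1)→scored(r1,d3) ✗  (p4,d1,r3)→scored(r3,d1) ✗  (p5,d1,r1)→scored(r1,d1) ✓  (p5,d1,r4)→scored(r4,d1) ✗  (p5,d3,r2)→scored(r2,d3) ✗
Counterexamples (restrictor triples failing the scope): 8.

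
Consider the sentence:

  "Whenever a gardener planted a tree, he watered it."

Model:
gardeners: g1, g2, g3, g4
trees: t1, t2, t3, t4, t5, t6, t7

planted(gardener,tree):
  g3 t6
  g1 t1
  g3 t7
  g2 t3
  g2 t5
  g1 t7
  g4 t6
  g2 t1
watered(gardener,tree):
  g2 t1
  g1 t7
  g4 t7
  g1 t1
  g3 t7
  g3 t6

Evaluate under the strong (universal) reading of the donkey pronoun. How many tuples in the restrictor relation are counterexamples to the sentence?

"it" takes "a tree" as antecedent — a donkey pronoun bound across the clause boundary.
Strong reading: for every (g,t) with planted(g,t), watered(g,t).
Restrictor pairs: (g1,t1) ✓  (g1,t7) ✓  (g2,t1) ✓  (g2,t3) ✗  (g2,t5) ✗  (g3,t6) ✓  (g3,t7) ✓  (g4,t6) ✗
Counterexamples (restrictor pairs failing the scope): 3.

3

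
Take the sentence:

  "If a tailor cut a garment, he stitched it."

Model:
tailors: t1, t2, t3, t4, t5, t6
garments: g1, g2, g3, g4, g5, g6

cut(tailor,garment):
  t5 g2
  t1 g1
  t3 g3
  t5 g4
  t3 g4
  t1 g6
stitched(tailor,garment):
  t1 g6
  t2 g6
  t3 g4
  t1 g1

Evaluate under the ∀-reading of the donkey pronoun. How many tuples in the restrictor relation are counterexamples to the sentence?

3

"it" takes "a garment" as antecedent — a donkey pronoun bound across the clause boundary.
Strong reading: for every (t,g) with cut(t,g), stitched(t,g).
Restrictor pairs: (t1,g1) ✓  (t1,g6) ✓  (t3,g3) ✗  (t3,g4) ✓  (t5,g2) ✗  (t5,g4) ✗
Counterexamples (restrictor pairs failing the scope): 3.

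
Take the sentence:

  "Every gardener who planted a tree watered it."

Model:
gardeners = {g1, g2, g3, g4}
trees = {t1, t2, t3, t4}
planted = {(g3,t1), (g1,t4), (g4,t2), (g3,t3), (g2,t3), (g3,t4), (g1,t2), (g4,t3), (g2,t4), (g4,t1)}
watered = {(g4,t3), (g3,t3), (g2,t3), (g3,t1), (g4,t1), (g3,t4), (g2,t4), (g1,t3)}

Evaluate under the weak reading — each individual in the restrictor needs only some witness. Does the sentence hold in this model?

False

"it" takes "a tree" as antecedent — a donkey pronoun bound across the clause boundary.
Weak reading: every gardener g with some planted-tree has at least one planted-tree t such that watered(g,t).
Per gardener: g1:✗  g2:✓  g3:✓  g4:✓
g1 has no witness among its planted-trees.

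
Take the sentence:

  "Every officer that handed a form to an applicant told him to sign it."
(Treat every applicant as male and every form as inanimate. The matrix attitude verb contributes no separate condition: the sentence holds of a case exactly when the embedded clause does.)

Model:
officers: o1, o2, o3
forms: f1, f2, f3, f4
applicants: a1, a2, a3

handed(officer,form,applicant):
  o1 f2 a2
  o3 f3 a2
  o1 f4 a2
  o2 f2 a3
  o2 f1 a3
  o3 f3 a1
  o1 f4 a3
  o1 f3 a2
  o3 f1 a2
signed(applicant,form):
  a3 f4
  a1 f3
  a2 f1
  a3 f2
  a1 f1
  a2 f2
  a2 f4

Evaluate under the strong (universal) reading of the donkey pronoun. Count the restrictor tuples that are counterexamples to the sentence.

3

"him" takes "an applicant" as antecedent and "it" takes "a form"; both are donkey pronouns co-varying with the restrictor.
Strong reading: for every (o,f,a) with handed(o,f,a), signed(a,f).
Restrictor triples: (o1,f2,a2)→signed(a2,f2) ✓  (o1,f3,a2)→signed(a2,f3) ✗  (o1,f4,a2)→signed(a2,f4) ✓  (o1,f4,a3)→signed(a3,f4) ✓  (o2,f1,a3)→signed(a3,f1) ✗  (o2,f2,a3)→signed(a3,f2) ✓  (o3,f1,a2)→signed(a2,f1) ✓  (o3,f3,a1)→signed(a1,f3) ✓  (o3,f3,a2)→signed(a2,f3) ✗
Counterexamples (restrictor triples failing the scope): 3.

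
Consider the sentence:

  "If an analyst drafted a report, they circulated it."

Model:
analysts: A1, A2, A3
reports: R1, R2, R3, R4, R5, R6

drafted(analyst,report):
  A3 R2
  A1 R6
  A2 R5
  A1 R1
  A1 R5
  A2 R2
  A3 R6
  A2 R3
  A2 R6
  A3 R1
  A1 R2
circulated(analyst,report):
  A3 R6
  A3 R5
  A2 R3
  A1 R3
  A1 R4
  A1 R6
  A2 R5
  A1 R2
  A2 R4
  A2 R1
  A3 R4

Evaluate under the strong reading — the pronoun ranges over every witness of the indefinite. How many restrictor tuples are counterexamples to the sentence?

"it" takes "a report" as antecedent — a donkey pronoun bound across the clause boundary.
Strong reading: for every (a,r) with drafted(a,r), circulated(a,r).
Restrictor pairs: (A1,R1) ✗  (A1,R2) ✓  (A1,R5) ✗  (A1,R6) ✓  (A2,R2) ✗  (A2,R3) ✓  (A2,R5) ✓  (A2,R6) ✗  (A3,R1) ✗  (A3,R2) ✗  (A3,R6) ✓
Counterexamples (restrictor pairs failing the scope): 6.

6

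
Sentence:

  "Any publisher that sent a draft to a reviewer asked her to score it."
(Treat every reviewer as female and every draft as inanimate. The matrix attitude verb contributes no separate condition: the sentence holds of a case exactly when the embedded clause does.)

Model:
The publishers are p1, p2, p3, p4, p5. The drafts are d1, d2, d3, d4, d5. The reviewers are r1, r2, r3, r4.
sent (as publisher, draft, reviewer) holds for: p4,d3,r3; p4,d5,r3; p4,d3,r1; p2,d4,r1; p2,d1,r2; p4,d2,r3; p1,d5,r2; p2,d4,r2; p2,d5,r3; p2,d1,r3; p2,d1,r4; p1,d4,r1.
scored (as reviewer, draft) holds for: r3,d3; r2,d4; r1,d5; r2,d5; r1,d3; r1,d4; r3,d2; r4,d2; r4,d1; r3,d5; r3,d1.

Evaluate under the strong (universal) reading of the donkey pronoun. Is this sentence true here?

"her" takes "a reviewer" as antecedent and "it" takes "a draft"; both are donkey pronouns co-varying with the restrictor.
Strong reading: for every (p,d,r) with sent(p,d,r), scored(r,d).
Restrictor triples: (p1,d4,r1)→scored(r1,d4) ✓  (p1,d5,r2)→scored(r2,d5) ✓  (p2,d1,r2)→scored(r2,d1) ✗  (p2,d1,r3)→scored(r3,d1) ✓  (p2,d1,r4)→scored(r4,d1) ✓  (p2,d4,r1)→scored(r1,d4) ✓  (p2,d4,r2)→scored(r2,d4) ✓  (p2,d5,r3)→scored(r3,d5) ✓  (p4,d2,r3)→scored(r3,d2) ✓  (p4,d3,r1)→scored(r1,d3) ✓  (p4,d3,r3)→scored(r3,d3) ✓  (p4,d5,r3)→scored(r3,d5) ✓
Counterexample: (p2,d1,r2) — scored(r2,d1) does not hold.

False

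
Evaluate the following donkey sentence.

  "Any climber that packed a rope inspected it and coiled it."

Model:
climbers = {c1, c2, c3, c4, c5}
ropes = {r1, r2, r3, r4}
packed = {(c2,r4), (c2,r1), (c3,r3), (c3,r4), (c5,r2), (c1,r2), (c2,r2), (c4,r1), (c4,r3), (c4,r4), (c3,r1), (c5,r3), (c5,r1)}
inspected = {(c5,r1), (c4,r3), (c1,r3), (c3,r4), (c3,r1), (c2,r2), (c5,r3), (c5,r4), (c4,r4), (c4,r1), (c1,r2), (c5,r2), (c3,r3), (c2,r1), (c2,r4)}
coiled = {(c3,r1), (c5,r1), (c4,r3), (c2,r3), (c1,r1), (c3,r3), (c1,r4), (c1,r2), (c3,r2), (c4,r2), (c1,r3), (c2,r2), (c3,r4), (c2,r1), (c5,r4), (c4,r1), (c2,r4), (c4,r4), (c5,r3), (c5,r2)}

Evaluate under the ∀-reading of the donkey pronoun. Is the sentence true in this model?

"it" takes "a rope" as antecedent — a donkey pronoun bound across the clause boundary.
Strong reading: for every (c,r) with packed(c,r), inspected(c,r) ∧ coiled(c,r).
Restrictor pairs: (c1,r2) ✓  (c2,r1) ✓  (c2,r2) ✓  (c2,r4) ✓  (c3,r1) ✓  (c3,r3) ✓  (c3,r4) ✓  (c4,r1) ✓  (c4,r3) ✓  (c4,r4) ✓  (c5,r1) ✓  (c5,r2) ✓  (c5,r3) ✓
Every restrictor pair satisfies the scope.

True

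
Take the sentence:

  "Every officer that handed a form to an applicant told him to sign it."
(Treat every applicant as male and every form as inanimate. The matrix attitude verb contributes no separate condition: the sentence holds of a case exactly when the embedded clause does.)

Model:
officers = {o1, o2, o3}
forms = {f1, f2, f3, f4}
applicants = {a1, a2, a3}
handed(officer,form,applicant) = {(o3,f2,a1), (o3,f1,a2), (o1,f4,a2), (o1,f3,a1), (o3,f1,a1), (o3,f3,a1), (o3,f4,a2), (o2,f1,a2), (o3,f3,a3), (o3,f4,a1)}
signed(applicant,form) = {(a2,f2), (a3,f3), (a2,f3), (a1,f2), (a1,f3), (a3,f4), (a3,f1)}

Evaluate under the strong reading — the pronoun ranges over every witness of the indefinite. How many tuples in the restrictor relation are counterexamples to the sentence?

"him" takes "an applicant" as antecedent and "it" takes "a form"; both are donkey pronouns co-varying with the restrictor.
Strong reading: for every (o,f,a) with handed(o,f,a), signed(a,f).
Restrictor triples: (o1,f3,a1)→signed(a1,f3) ✓  (o1,f4,a2)→signed(a2,f4) ✗  (o2,f1,a2)→signed(a2,f1) ✗  (o3,f1,a1)→signed(a1,f1) ✗  (o3,f1,a2)→signed(a2,f1) ✗  (o3,f2,a1)→signed(a1,f2) ✓  (o3,f3,a1)→signed(a1,f3) ✓  (o3,f3,a3)→signed(a3,f3) ✓  (o3,f4,a1)→signed(a1,f4) ✗  (o3,f4,a2)→signed(a2,f4) ✗
Counterexamples (restrictor triples failing the scope): 6.

6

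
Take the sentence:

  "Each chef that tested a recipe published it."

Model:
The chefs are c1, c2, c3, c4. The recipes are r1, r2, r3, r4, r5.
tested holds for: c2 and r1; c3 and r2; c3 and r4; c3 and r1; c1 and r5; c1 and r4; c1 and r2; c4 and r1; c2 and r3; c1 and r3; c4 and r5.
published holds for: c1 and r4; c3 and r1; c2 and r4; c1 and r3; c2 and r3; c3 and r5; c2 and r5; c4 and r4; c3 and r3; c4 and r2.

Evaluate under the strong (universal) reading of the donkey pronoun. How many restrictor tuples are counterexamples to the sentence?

7

"it" takes "a recipe" as antecedent — a donkey pronoun bound across the clause boundary.
Strong reading: for every (c,r) with tested(c,r), published(c,r).
Restrictor pairs: (c1,r2) ✗  (c1,r3) ✓  (c1,r4) ✓  (c1,r5) ✗  (c2,r1) ✗  (c2,r3) ✓  (c3,r1) ✓  (c3,r2) ✗  (c3,r4) ✗  (c4,r1) ✗  (c4,r5) ✗
Counterexamples (restrictor pairs failing the scope): 7.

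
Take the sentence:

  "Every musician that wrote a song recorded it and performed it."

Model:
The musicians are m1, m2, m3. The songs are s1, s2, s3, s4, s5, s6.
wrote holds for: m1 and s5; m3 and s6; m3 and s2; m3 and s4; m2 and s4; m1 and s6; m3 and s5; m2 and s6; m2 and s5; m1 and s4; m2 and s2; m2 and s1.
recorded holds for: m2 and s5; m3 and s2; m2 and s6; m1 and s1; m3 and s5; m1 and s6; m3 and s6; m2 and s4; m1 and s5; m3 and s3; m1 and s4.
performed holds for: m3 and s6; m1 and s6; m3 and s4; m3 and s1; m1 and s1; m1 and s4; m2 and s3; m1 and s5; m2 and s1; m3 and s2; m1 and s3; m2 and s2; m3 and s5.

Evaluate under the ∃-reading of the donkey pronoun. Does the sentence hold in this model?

"it" takes "a song" as antecedent — a donkey pronoun bound across the clause boundary.
Weak reading: every musician m with some wrote-song has at least one wrote-song s such that recorded(m,s) ∧ performed(m,s).
Per musician: m1:✓  m2:✗  m3:✓
m2 has no witness among its wrote-songs.

False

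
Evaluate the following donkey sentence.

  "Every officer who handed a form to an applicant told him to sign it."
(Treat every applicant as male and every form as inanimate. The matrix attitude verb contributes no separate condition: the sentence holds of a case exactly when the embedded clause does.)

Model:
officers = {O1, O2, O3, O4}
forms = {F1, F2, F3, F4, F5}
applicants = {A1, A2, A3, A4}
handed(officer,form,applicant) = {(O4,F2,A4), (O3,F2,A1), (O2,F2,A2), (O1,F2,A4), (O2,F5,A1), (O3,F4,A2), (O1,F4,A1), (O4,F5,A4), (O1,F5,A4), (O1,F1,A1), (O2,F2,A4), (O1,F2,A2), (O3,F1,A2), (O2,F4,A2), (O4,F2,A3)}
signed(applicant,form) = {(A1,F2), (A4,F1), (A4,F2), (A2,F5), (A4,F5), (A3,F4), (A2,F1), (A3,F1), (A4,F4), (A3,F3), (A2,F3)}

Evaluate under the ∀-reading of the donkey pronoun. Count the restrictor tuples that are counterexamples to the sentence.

8

"him" takes "an applicant" as antecedent and "it" takes "a form"; both are donkey pronouns co-varying with the restrictor.
Strong reading: for every (o,f,a) with handed(o,f,a), signed(a,f).
Restrictor triples: (O1,F1,A1)→signed(A1,F1) ✗  (O1,F2,A2)→signed(A2,F2) ✗  (O1,F2,A4)→signed(A4,F2) ✓  (O1,F4,A1)→signed(A1,F4) ✗  (O1,F5,A4)→signed(A4,F5) ✓  (O2,F2,A2)→signed(A2,F2) ✗  (O2,F2,A4)→signed(A4,F2) ✓  (O2,F4,A2)→signed(A2,F4) ✗  (O2,F5,A1)→signed(A1,F5) ✗  (O3,F1,A2)→signed(A2,F1) ✓  (O3,F2,A1)→signed(A1,F2) ✓  (O3,F4,A2)→signed(A2,F4) ✗  (O4,F2,A3)→signed(A3,F2) ✗  (O4,F2,A4)→signed(A4,F2) ✓  (O4,F5,A4)→signed(A4,F5) ✓
Counterexamples (restrictor triples failing the scope): 8.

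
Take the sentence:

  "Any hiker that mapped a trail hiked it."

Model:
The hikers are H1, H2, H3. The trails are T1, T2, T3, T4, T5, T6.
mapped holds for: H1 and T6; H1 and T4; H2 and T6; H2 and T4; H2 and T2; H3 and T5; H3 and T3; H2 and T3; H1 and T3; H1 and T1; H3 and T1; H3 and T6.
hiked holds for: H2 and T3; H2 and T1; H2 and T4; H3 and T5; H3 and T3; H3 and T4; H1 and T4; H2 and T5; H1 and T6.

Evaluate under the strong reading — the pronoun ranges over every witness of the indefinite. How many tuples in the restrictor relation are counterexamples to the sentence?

6

"it" takes "a trail" as antecedent — a donkey pronoun bound across the clause boundary.
Strong reading: for every (h,t) with mapped(h,t), hiked(h,t).
Restrictor pairs: (H1,T1) ✗  (H1,T3) ✗  (H1,T4) ✓  (H1,T6) ✓  (H2,T2) ✗  (H2,T3) ✓  (H2,T4) ✓  (H2,T6) ✗  (H3,T1) ✗  (H3,T3) ✓  (H3,T5) ✓  (H3,T6) ✗
Counterexamples (restrictor pairs failing the scope): 6.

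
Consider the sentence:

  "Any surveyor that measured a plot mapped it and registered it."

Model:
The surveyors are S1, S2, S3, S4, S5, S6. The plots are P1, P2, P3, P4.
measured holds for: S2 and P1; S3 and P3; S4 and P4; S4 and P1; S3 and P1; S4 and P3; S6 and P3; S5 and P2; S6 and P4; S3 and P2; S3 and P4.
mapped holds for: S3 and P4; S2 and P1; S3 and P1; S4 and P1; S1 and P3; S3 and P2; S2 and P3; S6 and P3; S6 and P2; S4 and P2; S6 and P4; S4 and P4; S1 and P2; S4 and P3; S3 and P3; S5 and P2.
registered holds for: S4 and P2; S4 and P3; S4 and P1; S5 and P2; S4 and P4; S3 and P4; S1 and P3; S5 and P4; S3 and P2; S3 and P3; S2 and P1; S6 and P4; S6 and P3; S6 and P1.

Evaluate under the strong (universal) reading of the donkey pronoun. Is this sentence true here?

"it" takes "a plot" as antecedent — a donkey pronoun bound across the clause boundary.
Strong reading: for every (s,p) with measured(s,p), mapped(s,p) ∧ registered(s,p).
Restrictor pairs: (S2,P1) ✓  (S3,P1) ✗  (S3,P2) ✓  (S3,P3) ✓  (S3,P4) ✓  (S4,P1) ✓  (S4,P3) ✓  (S4,P4) ✓  (S5,P2) ✓  (S6,P3) ✓  (S6,P4) ✓
Counterexample: (S3,P1) is in measured but fails the scope.

False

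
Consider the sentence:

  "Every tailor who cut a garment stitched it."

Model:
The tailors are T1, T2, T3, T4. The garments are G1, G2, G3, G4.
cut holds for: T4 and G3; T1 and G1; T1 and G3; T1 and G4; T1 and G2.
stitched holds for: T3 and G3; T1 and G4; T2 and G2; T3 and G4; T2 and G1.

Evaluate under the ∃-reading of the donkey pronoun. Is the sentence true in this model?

"it" takes "a garment" as antecedent — a donkey pronoun bound across the clause boundary.
Weak reading: every tailor t with some cut-garment has at least one cut-garment g such that stitched(t,g).
Per tailor: T1:✓  T4:✗
T4 has no witness among its cut-garments.

False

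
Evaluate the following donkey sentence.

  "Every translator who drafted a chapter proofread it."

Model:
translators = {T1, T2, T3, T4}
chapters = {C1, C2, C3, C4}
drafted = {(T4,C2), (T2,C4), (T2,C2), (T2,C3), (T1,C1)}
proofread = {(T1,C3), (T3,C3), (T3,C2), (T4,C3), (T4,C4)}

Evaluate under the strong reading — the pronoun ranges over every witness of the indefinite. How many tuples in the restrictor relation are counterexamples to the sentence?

"it" takes "a chapter" as antecedent — a donkey pronoun bound across the clause boundary.
Strong reading: for every (t,c) with drafted(t,c), proofread(t,c).
Restrictor pairs: (T1,C1) ✗  (T2,C2) ✗  (T2,C3) ✗  (T2,C4) ✗  (T4,C2) ✗
Counterexamples (restrictor pairs failing the scope): 5.

5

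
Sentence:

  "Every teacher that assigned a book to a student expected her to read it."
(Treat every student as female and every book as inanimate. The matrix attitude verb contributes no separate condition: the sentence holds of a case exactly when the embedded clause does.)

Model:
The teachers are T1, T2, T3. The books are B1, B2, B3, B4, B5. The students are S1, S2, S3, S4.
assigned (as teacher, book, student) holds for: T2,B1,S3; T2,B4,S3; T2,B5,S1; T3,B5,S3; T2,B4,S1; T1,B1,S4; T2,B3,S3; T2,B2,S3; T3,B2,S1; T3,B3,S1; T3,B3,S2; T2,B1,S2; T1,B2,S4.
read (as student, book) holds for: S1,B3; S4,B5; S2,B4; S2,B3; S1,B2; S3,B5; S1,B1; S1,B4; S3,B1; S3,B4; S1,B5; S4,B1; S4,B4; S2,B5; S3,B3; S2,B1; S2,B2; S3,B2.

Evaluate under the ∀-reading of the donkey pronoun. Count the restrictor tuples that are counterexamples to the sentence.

"her" takes "a student" as antecedent and "it" takes "a book"; both are donkey pronouns co-varying with the restrictor.
Strong reading: for every (t,b,s) with assigned(t,b,s), read(s,b).
Restrictor triples: (T1,B1,S4)→read(S4,B1) ✓  (T1,B2,S4)→read(S4,B2) ✗  (T2,B1,S2)→read(S2,B1) ✓  (T2,B1,S3)→read(S3,B1) ✓  (T2,B2,S3)→read(S3,B2) ✓  (T2,B3,S3)→read(S3,B3) ✓  (T2,B4,S1)→read(S1,B4) ✓  (T2,B4,S3)→read(S3,B4) ✓  (T2,B5,S1)→read(S1,B5) ✓  (T3,B2,S1)→read(S1,B2) ✓  (T3,B3,S1)→read(S1,B3) ✓  (T3,B3,S2)→read(S2,B3) ✓  (T3,B5,S3)→read(S3,B5) ✓
Counterexamples (restrictor triples failing the scope): 1.

1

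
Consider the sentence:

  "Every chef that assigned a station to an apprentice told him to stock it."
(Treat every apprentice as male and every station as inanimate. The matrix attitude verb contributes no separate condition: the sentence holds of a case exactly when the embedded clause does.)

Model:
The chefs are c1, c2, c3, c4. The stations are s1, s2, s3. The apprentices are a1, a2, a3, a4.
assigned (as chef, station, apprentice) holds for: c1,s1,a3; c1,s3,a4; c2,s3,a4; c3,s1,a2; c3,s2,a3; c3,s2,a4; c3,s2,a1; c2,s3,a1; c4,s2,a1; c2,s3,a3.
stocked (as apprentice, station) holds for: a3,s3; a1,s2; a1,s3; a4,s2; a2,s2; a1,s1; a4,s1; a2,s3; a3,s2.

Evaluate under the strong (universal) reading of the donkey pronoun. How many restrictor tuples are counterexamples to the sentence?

"him" takes "an apprentice" as antecedent and "it" takes "a station"; both are donkey pronouns co-varying with the restrictor.
Strong reading: for every (c,s,a) with assigned(c,s,a), stocked(a,s).
Restrictor triples: (c1,s1,a3)→stocked(a3,s1) ✗  (c1,s3,a4)→stocked(a4,s3) ✗  (c2,s3,a1)→stocked(a1,s3) ✓  (c2,s3,a3)→stocked(a3,s3) ✓  (c2,s3,a4)→stocked(a4,s3) ✗  (c3,s1,a2)→stocked(a2,s1) ✗  (c3,s2,a1)→stocked(a1,s2) ✓  (c3,s2,a3)→stocked(a3,s2) ✓  (c3,s2,a4)→stocked(a4,s2) ✓  (c4,s2,a1)→stocked(a1,s2) ✓
Counterexamples (restrictor triples failing the scope): 4.

4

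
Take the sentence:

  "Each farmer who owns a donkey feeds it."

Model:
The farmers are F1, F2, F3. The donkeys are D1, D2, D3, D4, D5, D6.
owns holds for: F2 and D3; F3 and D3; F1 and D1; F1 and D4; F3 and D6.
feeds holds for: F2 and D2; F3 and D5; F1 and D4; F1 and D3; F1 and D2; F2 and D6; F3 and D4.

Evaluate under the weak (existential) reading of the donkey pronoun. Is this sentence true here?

"it" takes "a donkey" as antecedent — a donkey pronoun bound across the clause boundary.
Weak reading: every farmer f with some owns-donkey has at least one owns-donkey d such that feeds(f,d).
Per farmer: F1:✓  F2:✗  F3:✗
F2 has no witness among its owns-donkeys.

False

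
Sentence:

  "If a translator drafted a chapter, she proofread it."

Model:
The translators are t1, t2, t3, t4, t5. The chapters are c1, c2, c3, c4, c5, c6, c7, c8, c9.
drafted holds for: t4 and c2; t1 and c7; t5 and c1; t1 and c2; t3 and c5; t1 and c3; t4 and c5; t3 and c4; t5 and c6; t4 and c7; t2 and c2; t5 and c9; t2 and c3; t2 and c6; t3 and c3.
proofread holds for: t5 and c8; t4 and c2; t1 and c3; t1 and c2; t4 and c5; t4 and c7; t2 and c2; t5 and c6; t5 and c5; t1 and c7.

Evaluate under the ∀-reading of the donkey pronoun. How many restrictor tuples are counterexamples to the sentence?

7

"it" takes "a chapter" as antecedent — a donkey pronoun bound across the clause boundary.
Strong reading: for every (t,c) with drafted(t,c), proofread(t,c).
Restrictor pairs: (t1,c2) ✓  (t1,c3) ✓  (t1,c7) ✓  (t2,c2) ✓  (t2,c3) ✗  (t2,c6) ✗  (t3,c3) ✗  (t3,c4) ✗  (t3,c5) ✗  (t4,c2) ✓  (t4,c5) ✓  (t4,c7) ✓  (t5,c1) ✗  (t5,c6) ✓  (t5,c9) ✗
Counterexamples (restrictor pairs failing the scope): 7.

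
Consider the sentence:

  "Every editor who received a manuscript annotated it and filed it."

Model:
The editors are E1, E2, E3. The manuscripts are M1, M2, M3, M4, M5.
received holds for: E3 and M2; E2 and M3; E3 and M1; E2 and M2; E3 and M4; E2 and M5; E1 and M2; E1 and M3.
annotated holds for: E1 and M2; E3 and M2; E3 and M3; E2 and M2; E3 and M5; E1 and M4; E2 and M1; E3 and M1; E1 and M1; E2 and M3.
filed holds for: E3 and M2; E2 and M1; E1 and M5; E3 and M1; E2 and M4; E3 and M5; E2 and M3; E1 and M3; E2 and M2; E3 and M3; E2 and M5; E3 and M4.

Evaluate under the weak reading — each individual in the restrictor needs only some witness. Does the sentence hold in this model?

False

"it" takes "a manuscript" as antecedent — a donkey pronoun bound across the clause boundary.
Weak reading: every editor e with some received-manuscript has at least one received-manuscript m such that annotated(e,m) ∧ filed(e,m).
Per editor: E1:✗  E2:✓  E3:✓
E1 has no witness among its received-manuscripts.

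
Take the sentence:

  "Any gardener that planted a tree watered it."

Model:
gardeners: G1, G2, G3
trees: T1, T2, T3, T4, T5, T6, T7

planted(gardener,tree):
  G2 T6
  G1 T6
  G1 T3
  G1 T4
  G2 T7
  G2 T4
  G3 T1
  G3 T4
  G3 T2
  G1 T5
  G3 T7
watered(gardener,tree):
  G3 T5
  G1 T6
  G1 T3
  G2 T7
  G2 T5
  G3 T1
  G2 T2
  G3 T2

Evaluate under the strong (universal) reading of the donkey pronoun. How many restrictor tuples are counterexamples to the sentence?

6

"it" takes "a tree" as antecedent — a donkey pronoun bound across the clause boundary.
Strong reading: for every (g,t) with planted(g,t), watered(g,t).
Restrictor pairs: (G1,T3) ✓  (G1,T4) ✗  (G1,T5) ✗  (G1,T6) ✓  (G2,T4) ✗  (G2,T6) ✗  (G2,T7) ✓  (G3,T1) ✓  (G3,T2) ✓  (G3,T4) ✗  (G3,T7) ✗
Counterexamples (restrictor pairs failing the scope): 6.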